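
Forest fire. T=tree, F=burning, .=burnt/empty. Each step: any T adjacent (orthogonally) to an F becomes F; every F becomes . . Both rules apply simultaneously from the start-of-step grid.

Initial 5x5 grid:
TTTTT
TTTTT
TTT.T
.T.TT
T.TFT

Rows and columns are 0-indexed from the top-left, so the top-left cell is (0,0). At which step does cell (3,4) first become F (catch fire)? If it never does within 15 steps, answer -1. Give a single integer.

Step 1: cell (3,4)='T' (+3 fires, +1 burnt)
Step 2: cell (3,4)='F' (+1 fires, +3 burnt)
  -> target ignites at step 2
Step 3: cell (3,4)='.' (+1 fires, +1 burnt)
Step 4: cell (3,4)='.' (+1 fires, +1 burnt)
Step 5: cell (3,4)='.' (+2 fires, +1 burnt)
Step 6: cell (3,4)='.' (+2 fires, +2 burnt)
Step 7: cell (3,4)='.' (+3 fires, +2 burnt)
Step 8: cell (3,4)='.' (+3 fires, +3 burnt)
Step 9: cell (3,4)='.' (+3 fires, +3 burnt)
Step 10: cell (3,4)='.' (+0 fires, +3 burnt)
  fire out at step 10

2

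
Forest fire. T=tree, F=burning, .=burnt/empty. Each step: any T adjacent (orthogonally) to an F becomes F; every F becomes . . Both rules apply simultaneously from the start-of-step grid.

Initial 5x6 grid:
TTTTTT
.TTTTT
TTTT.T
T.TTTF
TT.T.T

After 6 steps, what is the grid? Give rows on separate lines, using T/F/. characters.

Step 1: 3 trees catch fire, 1 burn out
  TTTTTT
  .TTTTT
  TTTT.F
  T.TTF.
  TT.T.F
Step 2: 2 trees catch fire, 3 burn out
  TTTTTT
  .TTTTF
  TTTT..
  T.TF..
  TT.T..
Step 3: 5 trees catch fire, 2 burn out
  TTTTTF
  .TTTF.
  TTTF..
  T.F...
  TT.F..
Step 4: 3 trees catch fire, 5 burn out
  TTTTF.
  .TTF..
  TTF...
  T.....
  TT....
Step 5: 3 trees catch fire, 3 burn out
  TTTF..
  .TF...
  TF....
  T.....
  TT....
Step 6: 3 trees catch fire, 3 burn out
  TTF...
  .F....
  F.....
  T.....
  TT....

TTF...
.F....
F.....
T.....
TT....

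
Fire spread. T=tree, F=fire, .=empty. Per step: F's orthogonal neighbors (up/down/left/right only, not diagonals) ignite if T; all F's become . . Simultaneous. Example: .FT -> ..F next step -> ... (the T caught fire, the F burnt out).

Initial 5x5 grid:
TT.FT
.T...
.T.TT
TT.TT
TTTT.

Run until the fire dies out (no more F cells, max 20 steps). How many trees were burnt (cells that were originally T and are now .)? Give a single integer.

Answer: 1

Derivation:
Step 1: +1 fires, +1 burnt (F count now 1)
Step 2: +0 fires, +1 burnt (F count now 0)
Fire out after step 2
Initially T: 15, now '.': 11
Total burnt (originally-T cells now '.'): 1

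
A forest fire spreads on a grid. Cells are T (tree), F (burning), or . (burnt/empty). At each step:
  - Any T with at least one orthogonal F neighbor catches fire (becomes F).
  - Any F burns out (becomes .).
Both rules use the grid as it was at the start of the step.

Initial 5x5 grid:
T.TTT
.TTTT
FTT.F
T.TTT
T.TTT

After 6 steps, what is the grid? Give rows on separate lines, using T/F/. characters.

Step 1: 4 trees catch fire, 2 burn out
  T.TTT
  .TTTF
  .FT..
  F.TTF
  T.TTT
Step 2: 7 trees catch fire, 4 burn out
  T.TTF
  .FTF.
  ..F..
  ..TF.
  F.TTF
Step 3: 4 trees catch fire, 7 burn out
  T.TF.
  ..F..
  .....
  ..F..
  ..TF.
Step 4: 2 trees catch fire, 4 burn out
  T.F..
  .....
  .....
  .....
  ..F..
Step 5: 0 trees catch fire, 2 burn out
  T....
  .....
  .....
  .....
  .....
Step 6: 0 trees catch fire, 0 burn out
  T....
  .....
  .....
  .....
  .....

T....
.....
.....
.....
.....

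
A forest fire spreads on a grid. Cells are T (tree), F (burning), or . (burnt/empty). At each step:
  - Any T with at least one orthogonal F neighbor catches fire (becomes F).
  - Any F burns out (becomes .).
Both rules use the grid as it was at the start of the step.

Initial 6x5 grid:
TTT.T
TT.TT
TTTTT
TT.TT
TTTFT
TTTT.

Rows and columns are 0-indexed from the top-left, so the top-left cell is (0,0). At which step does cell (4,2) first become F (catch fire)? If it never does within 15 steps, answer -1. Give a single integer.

Step 1: cell (4,2)='F' (+4 fires, +1 burnt)
  -> target ignites at step 1
Step 2: cell (4,2)='.' (+4 fires, +4 burnt)
Step 3: cell (4,2)='.' (+6 fires, +4 burnt)
Step 4: cell (4,2)='.' (+4 fires, +6 burnt)
Step 5: cell (4,2)='.' (+3 fires, +4 burnt)
Step 6: cell (4,2)='.' (+2 fires, +3 burnt)
Step 7: cell (4,2)='.' (+2 fires, +2 burnt)
Step 8: cell (4,2)='.' (+0 fires, +2 burnt)
  fire out at step 8

1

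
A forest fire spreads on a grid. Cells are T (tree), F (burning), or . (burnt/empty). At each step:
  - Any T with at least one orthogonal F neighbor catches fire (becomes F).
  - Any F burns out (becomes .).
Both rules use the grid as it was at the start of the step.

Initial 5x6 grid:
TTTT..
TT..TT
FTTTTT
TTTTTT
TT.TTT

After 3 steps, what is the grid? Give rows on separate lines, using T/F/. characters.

Step 1: 3 trees catch fire, 1 burn out
  TTTT..
  FT..TT
  .FTTTT
  FTTTTT
  TT.TTT
Step 2: 5 trees catch fire, 3 burn out
  FTTT..
  .F..TT
  ..FTTT
  .FTTTT
  FT.TTT
Step 3: 4 trees catch fire, 5 burn out
  .FTT..
  ....TT
  ...FTT
  ..FTTT
  .F.TTT

.FTT..
....TT
...FTT
..FTTT
.F.TTT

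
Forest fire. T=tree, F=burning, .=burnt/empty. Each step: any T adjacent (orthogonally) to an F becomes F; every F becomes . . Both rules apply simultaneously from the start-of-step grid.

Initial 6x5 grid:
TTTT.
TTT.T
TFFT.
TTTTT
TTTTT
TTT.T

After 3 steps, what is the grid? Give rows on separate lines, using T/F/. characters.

Step 1: 6 trees catch fire, 2 burn out
  TTTT.
  TFF.T
  F..F.
  TFFTT
  TTTTT
  TTT.T
Step 2: 7 trees catch fire, 6 burn out
  TFFT.
  F...T
  .....
  F..FT
  TFFTT
  TTT.T
Step 3: 7 trees catch fire, 7 burn out
  F..F.
  ....T
  .....
  ....F
  F..FT
  TFF.T

F..F.
....T
.....
....F
F..FT
TFF.T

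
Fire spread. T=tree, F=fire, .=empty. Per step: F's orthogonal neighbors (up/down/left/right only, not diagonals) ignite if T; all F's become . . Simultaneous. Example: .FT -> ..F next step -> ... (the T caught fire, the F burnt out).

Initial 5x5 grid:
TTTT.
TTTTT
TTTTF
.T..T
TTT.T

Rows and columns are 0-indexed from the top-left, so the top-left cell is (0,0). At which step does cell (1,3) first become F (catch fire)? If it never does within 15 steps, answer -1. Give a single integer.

Step 1: cell (1,3)='T' (+3 fires, +1 burnt)
Step 2: cell (1,3)='F' (+3 fires, +3 burnt)
  -> target ignites at step 2
Step 3: cell (1,3)='.' (+3 fires, +3 burnt)
Step 4: cell (1,3)='.' (+4 fires, +3 burnt)
Step 5: cell (1,3)='.' (+3 fires, +4 burnt)
Step 6: cell (1,3)='.' (+3 fires, +3 burnt)
Step 7: cell (1,3)='.' (+0 fires, +3 burnt)
  fire out at step 7

2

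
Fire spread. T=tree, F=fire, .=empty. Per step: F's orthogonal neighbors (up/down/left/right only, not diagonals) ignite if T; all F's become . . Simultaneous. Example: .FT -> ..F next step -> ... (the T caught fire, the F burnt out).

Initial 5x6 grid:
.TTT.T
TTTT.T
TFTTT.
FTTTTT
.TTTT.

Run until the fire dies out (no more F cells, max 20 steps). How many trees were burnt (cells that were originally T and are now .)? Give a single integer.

Answer: 20

Derivation:
Step 1: +4 fires, +2 burnt (F count now 4)
Step 2: +6 fires, +4 burnt (F count now 6)
Step 3: +5 fires, +6 burnt (F count now 5)
Step 4: +3 fires, +5 burnt (F count now 3)
Step 5: +2 fires, +3 burnt (F count now 2)
Step 6: +0 fires, +2 burnt (F count now 0)
Fire out after step 6
Initially T: 22, now '.': 28
Total burnt (originally-T cells now '.'): 20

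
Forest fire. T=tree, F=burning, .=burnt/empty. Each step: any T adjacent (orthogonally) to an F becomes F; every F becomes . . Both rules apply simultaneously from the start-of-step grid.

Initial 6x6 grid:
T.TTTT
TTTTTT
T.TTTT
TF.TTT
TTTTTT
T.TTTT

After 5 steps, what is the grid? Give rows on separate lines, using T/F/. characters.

Step 1: 2 trees catch fire, 1 burn out
  T.TTTT
  TTTTTT
  T.TTTT
  F..TTT
  TFTTTT
  T.TTTT
Step 2: 3 trees catch fire, 2 burn out
  T.TTTT
  TTTTTT
  F.TTTT
  ...TTT
  F.FTTT
  T.TTTT
Step 3: 4 trees catch fire, 3 burn out
  T.TTTT
  FTTTTT
  ..TTTT
  ...TTT
  ...FTT
  F.FTTT
Step 4: 5 trees catch fire, 4 burn out
  F.TTTT
  .FTTTT
  ..TTTT
  ...FTT
  ....FT
  ...FTT
Step 5: 5 trees catch fire, 5 burn out
  ..TTTT
  ..FTTT
  ..TFTT
  ....FT
  .....F
  ....FT

..TTTT
..FTTT
..TFTT
....FT
.....F
....FT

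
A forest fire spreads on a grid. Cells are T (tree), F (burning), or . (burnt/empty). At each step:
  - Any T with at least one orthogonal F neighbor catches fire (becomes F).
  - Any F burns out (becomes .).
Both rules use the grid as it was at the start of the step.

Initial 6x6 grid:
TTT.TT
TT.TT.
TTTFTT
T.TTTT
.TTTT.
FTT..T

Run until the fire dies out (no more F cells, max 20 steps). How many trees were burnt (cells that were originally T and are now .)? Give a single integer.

Answer: 25

Derivation:
Step 1: +5 fires, +2 burnt (F count now 5)
Step 2: +8 fires, +5 burnt (F count now 8)
Step 3: +6 fires, +8 burnt (F count now 6)
Step 4: +4 fires, +6 burnt (F count now 4)
Step 5: +2 fires, +4 burnt (F count now 2)
Step 6: +0 fires, +2 burnt (F count now 0)
Fire out after step 6
Initially T: 26, now '.': 35
Total burnt (originally-T cells now '.'): 25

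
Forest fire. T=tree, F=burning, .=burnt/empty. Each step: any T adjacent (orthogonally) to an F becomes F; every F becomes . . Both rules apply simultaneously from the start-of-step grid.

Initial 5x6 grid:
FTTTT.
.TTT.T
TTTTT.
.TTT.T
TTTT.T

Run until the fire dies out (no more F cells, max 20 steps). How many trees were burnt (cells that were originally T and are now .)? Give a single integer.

Answer: 19

Derivation:
Step 1: +1 fires, +1 burnt (F count now 1)
Step 2: +2 fires, +1 burnt (F count now 2)
Step 3: +3 fires, +2 burnt (F count now 3)
Step 4: +5 fires, +3 burnt (F count now 5)
Step 5: +3 fires, +5 burnt (F count now 3)
Step 6: +4 fires, +3 burnt (F count now 4)
Step 7: +1 fires, +4 burnt (F count now 1)
Step 8: +0 fires, +1 burnt (F count now 0)
Fire out after step 8
Initially T: 22, now '.': 27
Total burnt (originally-T cells now '.'): 19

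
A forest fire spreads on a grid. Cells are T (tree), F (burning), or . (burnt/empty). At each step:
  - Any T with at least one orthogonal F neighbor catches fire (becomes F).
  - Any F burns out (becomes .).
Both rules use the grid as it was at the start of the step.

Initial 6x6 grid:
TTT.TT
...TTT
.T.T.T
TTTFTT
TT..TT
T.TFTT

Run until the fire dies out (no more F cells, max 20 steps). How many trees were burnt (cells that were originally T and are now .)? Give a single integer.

Step 1: +5 fires, +2 burnt (F count now 5)
Step 2: +5 fires, +5 burnt (F count now 5)
Step 3: +6 fires, +5 burnt (F count now 6)
Step 4: +3 fires, +6 burnt (F count now 3)
Step 5: +2 fires, +3 burnt (F count now 2)
Step 6: +0 fires, +2 burnt (F count now 0)
Fire out after step 6
Initially T: 24, now '.': 33
Total burnt (originally-T cells now '.'): 21

Answer: 21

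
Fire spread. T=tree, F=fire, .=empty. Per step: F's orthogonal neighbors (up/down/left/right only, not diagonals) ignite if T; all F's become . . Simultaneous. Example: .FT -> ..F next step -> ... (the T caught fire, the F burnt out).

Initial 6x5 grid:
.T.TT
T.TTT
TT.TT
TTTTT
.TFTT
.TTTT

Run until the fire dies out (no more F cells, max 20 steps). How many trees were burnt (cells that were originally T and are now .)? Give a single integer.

Answer: 22

Derivation:
Step 1: +4 fires, +1 burnt (F count now 4)
Step 2: +5 fires, +4 burnt (F count now 5)
Step 3: +5 fires, +5 burnt (F count now 5)
Step 4: +3 fires, +5 burnt (F count now 3)
Step 5: +4 fires, +3 burnt (F count now 4)
Step 6: +1 fires, +4 burnt (F count now 1)
Step 7: +0 fires, +1 burnt (F count now 0)
Fire out after step 7
Initially T: 23, now '.': 29
Total burnt (originally-T cells now '.'): 22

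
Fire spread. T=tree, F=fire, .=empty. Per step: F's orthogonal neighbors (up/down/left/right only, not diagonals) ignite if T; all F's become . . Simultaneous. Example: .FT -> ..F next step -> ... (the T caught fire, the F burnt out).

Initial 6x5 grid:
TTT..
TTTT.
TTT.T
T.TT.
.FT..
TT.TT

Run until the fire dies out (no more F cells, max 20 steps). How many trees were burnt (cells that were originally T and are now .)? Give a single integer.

Answer: 16

Derivation:
Step 1: +2 fires, +1 burnt (F count now 2)
Step 2: +2 fires, +2 burnt (F count now 2)
Step 3: +2 fires, +2 burnt (F count now 2)
Step 4: +2 fires, +2 burnt (F count now 2)
Step 5: +4 fires, +2 burnt (F count now 4)
Step 6: +3 fires, +4 burnt (F count now 3)
Step 7: +1 fires, +3 burnt (F count now 1)
Step 8: +0 fires, +1 burnt (F count now 0)
Fire out after step 8
Initially T: 19, now '.': 27
Total burnt (originally-T cells now '.'): 16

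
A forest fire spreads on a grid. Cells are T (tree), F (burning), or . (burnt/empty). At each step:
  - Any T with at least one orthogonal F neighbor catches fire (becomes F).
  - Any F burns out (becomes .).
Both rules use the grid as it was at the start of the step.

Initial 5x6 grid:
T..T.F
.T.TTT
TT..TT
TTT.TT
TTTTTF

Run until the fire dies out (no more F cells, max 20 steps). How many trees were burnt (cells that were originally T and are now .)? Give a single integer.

Answer: 19

Derivation:
Step 1: +3 fires, +2 burnt (F count now 3)
Step 2: +4 fires, +3 burnt (F count now 4)
Step 3: +3 fires, +4 burnt (F count now 3)
Step 4: +3 fires, +3 burnt (F count now 3)
Step 5: +2 fires, +3 burnt (F count now 2)
Step 6: +2 fires, +2 burnt (F count now 2)
Step 7: +2 fires, +2 burnt (F count now 2)
Step 8: +0 fires, +2 burnt (F count now 0)
Fire out after step 8
Initially T: 20, now '.': 29
Total burnt (originally-T cells now '.'): 19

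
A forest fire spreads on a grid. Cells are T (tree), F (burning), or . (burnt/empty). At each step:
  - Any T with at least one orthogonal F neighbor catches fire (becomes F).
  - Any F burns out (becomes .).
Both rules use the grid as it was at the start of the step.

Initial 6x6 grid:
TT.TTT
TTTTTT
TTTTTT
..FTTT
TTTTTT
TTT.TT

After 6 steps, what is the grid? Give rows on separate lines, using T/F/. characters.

Step 1: 3 trees catch fire, 1 burn out
  TT.TTT
  TTTTTT
  TTFTTT
  ...FTT
  TTFTTT
  TTT.TT
Step 2: 7 trees catch fire, 3 burn out
  TT.TTT
  TTFTTT
  TF.FTT
  ....FT
  TF.FTT
  TTF.TT
Step 3: 8 trees catch fire, 7 burn out
  TT.TTT
  TF.FTT
  F...FT
  .....F
  F...FT
  TF..TT
Step 4: 8 trees catch fire, 8 burn out
  TF.FTT
  F...FT
  .....F
  ......
  .....F
  F...FT
Step 5: 4 trees catch fire, 8 burn out
  F...FT
  .....F
  ......
  ......
  ......
  .....F
Step 6: 1 trees catch fire, 4 burn out
  .....F
  ......
  ......
  ......
  ......
  ......

.....F
......
......
......
......
......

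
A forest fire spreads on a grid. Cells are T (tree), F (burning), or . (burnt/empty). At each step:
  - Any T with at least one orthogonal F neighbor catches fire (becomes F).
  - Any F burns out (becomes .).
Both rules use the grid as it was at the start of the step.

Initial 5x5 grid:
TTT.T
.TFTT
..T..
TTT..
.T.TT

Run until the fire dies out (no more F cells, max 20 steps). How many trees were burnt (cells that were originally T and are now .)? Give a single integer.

Answer: 12

Derivation:
Step 1: +4 fires, +1 burnt (F count now 4)
Step 2: +3 fires, +4 burnt (F count now 3)
Step 3: +3 fires, +3 burnt (F count now 3)
Step 4: +2 fires, +3 burnt (F count now 2)
Step 5: +0 fires, +2 burnt (F count now 0)
Fire out after step 5
Initially T: 14, now '.': 23
Total burnt (originally-T cells now '.'): 12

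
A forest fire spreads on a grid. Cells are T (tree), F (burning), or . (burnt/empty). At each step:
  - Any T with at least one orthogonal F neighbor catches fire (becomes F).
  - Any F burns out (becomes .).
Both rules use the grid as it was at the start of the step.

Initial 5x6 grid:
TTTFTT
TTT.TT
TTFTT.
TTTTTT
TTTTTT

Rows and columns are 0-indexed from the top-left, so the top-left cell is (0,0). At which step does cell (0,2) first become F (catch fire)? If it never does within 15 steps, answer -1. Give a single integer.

Step 1: cell (0,2)='F' (+6 fires, +2 burnt)
  -> target ignites at step 1
Step 2: cell (0,2)='.' (+9 fires, +6 burnt)
Step 3: cell (0,2)='.' (+7 fires, +9 burnt)
Step 4: cell (0,2)='.' (+3 fires, +7 burnt)
Step 5: cell (0,2)='.' (+1 fires, +3 burnt)
Step 6: cell (0,2)='.' (+0 fires, +1 burnt)
  fire out at step 6

1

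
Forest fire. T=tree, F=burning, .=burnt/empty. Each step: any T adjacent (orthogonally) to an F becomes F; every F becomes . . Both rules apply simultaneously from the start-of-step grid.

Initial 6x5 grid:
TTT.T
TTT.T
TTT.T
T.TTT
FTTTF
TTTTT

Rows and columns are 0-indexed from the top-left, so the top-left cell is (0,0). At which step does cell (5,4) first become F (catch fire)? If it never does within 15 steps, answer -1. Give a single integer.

Step 1: cell (5,4)='F' (+6 fires, +2 burnt)
  -> target ignites at step 1
Step 2: cell (5,4)='.' (+6 fires, +6 burnt)
Step 3: cell (5,4)='.' (+5 fires, +6 burnt)
Step 4: cell (5,4)='.' (+4 fires, +5 burnt)
Step 5: cell (5,4)='.' (+2 fires, +4 burnt)
Step 6: cell (5,4)='.' (+1 fires, +2 burnt)
Step 7: cell (5,4)='.' (+0 fires, +1 burnt)
  fire out at step 7

1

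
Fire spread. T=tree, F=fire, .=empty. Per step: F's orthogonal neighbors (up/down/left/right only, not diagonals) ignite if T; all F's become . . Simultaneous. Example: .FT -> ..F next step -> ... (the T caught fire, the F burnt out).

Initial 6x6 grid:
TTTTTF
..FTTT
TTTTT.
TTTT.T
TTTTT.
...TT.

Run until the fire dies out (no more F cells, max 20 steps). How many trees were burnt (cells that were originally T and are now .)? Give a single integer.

Step 1: +5 fires, +2 burnt (F count now 5)
Step 2: +6 fires, +5 burnt (F count now 6)
Step 3: +6 fires, +6 burnt (F count now 6)
Step 4: +3 fires, +6 burnt (F count now 3)
Step 5: +3 fires, +3 burnt (F count now 3)
Step 6: +1 fires, +3 burnt (F count now 1)
Step 7: +0 fires, +1 burnt (F count now 0)
Fire out after step 7
Initially T: 25, now '.': 35
Total burnt (originally-T cells now '.'): 24

Answer: 24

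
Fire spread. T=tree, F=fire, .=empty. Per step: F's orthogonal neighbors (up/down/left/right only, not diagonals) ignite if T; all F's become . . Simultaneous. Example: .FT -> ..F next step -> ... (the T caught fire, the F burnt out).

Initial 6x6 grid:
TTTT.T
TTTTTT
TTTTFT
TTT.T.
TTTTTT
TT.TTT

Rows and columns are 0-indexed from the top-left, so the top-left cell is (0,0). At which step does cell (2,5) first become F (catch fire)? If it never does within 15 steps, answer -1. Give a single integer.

Step 1: cell (2,5)='F' (+4 fires, +1 burnt)
  -> target ignites at step 1
Step 2: cell (2,5)='.' (+4 fires, +4 burnt)
Step 3: cell (2,5)='.' (+8 fires, +4 burnt)
Step 4: cell (2,5)='.' (+7 fires, +8 burnt)
Step 5: cell (2,5)='.' (+4 fires, +7 burnt)
Step 6: cell (2,5)='.' (+3 fires, +4 burnt)
Step 7: cell (2,5)='.' (+1 fires, +3 burnt)
Step 8: cell (2,5)='.' (+0 fires, +1 burnt)
  fire out at step 8

1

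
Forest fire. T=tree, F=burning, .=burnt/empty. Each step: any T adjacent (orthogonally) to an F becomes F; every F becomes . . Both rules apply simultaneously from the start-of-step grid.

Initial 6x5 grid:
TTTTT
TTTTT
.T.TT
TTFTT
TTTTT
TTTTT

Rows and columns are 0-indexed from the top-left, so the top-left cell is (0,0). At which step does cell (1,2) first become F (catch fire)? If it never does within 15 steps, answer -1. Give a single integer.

Step 1: cell (1,2)='T' (+3 fires, +1 burnt)
Step 2: cell (1,2)='T' (+7 fires, +3 burnt)
Step 3: cell (1,2)='T' (+7 fires, +7 burnt)
Step 4: cell (1,2)='F' (+7 fires, +7 burnt)
  -> target ignites at step 4
Step 5: cell (1,2)='.' (+3 fires, +7 burnt)
Step 6: cell (1,2)='.' (+0 fires, +3 burnt)
  fire out at step 6

4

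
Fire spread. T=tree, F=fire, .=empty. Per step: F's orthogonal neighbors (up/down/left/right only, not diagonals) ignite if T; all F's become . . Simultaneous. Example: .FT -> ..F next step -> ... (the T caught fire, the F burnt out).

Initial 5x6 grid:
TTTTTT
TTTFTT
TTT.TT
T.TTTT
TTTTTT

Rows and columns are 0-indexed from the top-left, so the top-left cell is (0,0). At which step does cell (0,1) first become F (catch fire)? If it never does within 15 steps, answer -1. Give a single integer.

Step 1: cell (0,1)='T' (+3 fires, +1 burnt)
Step 2: cell (0,1)='T' (+6 fires, +3 burnt)
Step 3: cell (0,1)='F' (+7 fires, +6 burnt)
  -> target ignites at step 3
Step 4: cell (0,1)='.' (+6 fires, +7 burnt)
Step 5: cell (0,1)='.' (+4 fires, +6 burnt)
Step 6: cell (0,1)='.' (+1 fires, +4 burnt)
Step 7: cell (0,1)='.' (+0 fires, +1 burnt)
  fire out at step 7

3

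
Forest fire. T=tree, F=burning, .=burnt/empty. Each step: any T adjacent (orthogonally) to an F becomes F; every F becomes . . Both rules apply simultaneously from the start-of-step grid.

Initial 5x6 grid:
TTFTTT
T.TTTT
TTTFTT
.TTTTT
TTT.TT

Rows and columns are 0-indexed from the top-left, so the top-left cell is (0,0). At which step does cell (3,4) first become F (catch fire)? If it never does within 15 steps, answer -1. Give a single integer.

Step 1: cell (3,4)='T' (+7 fires, +2 burnt)
Step 2: cell (3,4)='F' (+7 fires, +7 burnt)
  -> target ignites at step 2
Step 3: cell (3,4)='.' (+8 fires, +7 burnt)
Step 4: cell (3,4)='.' (+2 fires, +8 burnt)
Step 5: cell (3,4)='.' (+1 fires, +2 burnt)
Step 6: cell (3,4)='.' (+0 fires, +1 burnt)
  fire out at step 6

2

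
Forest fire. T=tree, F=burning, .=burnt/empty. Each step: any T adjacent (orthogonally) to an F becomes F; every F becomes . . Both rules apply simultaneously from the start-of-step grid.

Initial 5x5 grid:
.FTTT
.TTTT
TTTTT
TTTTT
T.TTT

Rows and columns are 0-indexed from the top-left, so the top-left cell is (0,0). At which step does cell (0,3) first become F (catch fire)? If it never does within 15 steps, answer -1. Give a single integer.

Step 1: cell (0,3)='T' (+2 fires, +1 burnt)
Step 2: cell (0,3)='F' (+3 fires, +2 burnt)
  -> target ignites at step 2
Step 3: cell (0,3)='.' (+5 fires, +3 burnt)
Step 4: cell (0,3)='.' (+4 fires, +5 burnt)
Step 5: cell (0,3)='.' (+4 fires, +4 burnt)
Step 6: cell (0,3)='.' (+2 fires, +4 burnt)
Step 7: cell (0,3)='.' (+1 fires, +2 burnt)
Step 8: cell (0,3)='.' (+0 fires, +1 burnt)
  fire out at step 8

2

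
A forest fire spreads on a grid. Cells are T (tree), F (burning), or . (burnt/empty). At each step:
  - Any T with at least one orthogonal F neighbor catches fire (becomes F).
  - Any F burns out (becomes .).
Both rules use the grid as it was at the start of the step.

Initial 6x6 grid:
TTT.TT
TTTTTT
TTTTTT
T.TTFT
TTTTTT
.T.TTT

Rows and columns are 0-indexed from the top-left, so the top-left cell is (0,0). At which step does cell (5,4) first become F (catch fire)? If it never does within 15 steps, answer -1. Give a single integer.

Step 1: cell (5,4)='T' (+4 fires, +1 burnt)
Step 2: cell (5,4)='F' (+7 fires, +4 burnt)
  -> target ignites at step 2
Step 3: cell (5,4)='.' (+7 fires, +7 burnt)
Step 4: cell (5,4)='.' (+4 fires, +7 burnt)
Step 5: cell (5,4)='.' (+5 fires, +4 burnt)
Step 6: cell (5,4)='.' (+3 fires, +5 burnt)
Step 7: cell (5,4)='.' (+1 fires, +3 burnt)
Step 8: cell (5,4)='.' (+0 fires, +1 burnt)
  fire out at step 8

2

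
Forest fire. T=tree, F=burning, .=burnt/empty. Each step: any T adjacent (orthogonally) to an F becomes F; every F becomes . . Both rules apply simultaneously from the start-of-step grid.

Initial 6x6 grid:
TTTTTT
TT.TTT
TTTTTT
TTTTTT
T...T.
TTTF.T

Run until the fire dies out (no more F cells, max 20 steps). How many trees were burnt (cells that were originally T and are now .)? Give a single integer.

Answer: 28

Derivation:
Step 1: +1 fires, +1 burnt (F count now 1)
Step 2: +1 fires, +1 burnt (F count now 1)
Step 3: +1 fires, +1 burnt (F count now 1)
Step 4: +1 fires, +1 burnt (F count now 1)
Step 5: +1 fires, +1 burnt (F count now 1)
Step 6: +2 fires, +1 burnt (F count now 2)
Step 7: +3 fires, +2 burnt (F count now 3)
Step 8: +4 fires, +3 burnt (F count now 4)
Step 9: +3 fires, +4 burnt (F count now 3)
Step 10: +5 fires, +3 burnt (F count now 5)
Step 11: +3 fires, +5 burnt (F count now 3)
Step 12: +2 fires, +3 burnt (F count now 2)
Step 13: +1 fires, +2 burnt (F count now 1)
Step 14: +0 fires, +1 burnt (F count now 0)
Fire out after step 14
Initially T: 29, now '.': 35
Total burnt (originally-T cells now '.'): 28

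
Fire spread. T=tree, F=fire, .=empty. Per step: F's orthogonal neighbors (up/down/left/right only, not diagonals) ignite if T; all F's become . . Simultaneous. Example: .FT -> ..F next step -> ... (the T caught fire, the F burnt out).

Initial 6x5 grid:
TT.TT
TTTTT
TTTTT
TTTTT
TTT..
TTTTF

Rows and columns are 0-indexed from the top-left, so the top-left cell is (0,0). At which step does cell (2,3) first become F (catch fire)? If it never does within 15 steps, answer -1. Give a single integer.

Step 1: cell (2,3)='T' (+1 fires, +1 burnt)
Step 2: cell (2,3)='T' (+1 fires, +1 burnt)
Step 3: cell (2,3)='T' (+2 fires, +1 burnt)
Step 4: cell (2,3)='T' (+3 fires, +2 burnt)
Step 5: cell (2,3)='T' (+4 fires, +3 burnt)
Step 6: cell (2,3)='F' (+5 fires, +4 burnt)
  -> target ignites at step 6
Step 7: cell (2,3)='.' (+4 fires, +5 burnt)
Step 8: cell (2,3)='.' (+4 fires, +4 burnt)
Step 9: cell (2,3)='.' (+2 fires, +4 burnt)
Step 10: cell (2,3)='.' (+0 fires, +2 burnt)
  fire out at step 10

6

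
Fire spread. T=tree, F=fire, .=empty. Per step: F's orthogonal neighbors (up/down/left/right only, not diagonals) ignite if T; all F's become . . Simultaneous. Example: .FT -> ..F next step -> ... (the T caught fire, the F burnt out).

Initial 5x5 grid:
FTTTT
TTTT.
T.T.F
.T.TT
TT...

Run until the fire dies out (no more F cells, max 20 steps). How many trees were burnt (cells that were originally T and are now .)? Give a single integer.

Answer: 12

Derivation:
Step 1: +3 fires, +2 burnt (F count now 3)
Step 2: +4 fires, +3 burnt (F count now 4)
Step 3: +2 fires, +4 burnt (F count now 2)
Step 4: +3 fires, +2 burnt (F count now 3)
Step 5: +0 fires, +3 burnt (F count now 0)
Fire out after step 5
Initially T: 15, now '.': 22
Total burnt (originally-T cells now '.'): 12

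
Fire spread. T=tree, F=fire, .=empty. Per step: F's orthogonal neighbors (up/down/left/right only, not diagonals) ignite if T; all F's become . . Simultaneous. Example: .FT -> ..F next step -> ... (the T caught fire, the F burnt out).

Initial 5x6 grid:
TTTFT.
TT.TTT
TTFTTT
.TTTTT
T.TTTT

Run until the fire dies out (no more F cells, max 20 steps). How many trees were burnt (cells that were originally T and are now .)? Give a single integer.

Step 1: +6 fires, +2 burnt (F count now 6)
Step 2: +8 fires, +6 burnt (F count now 8)
Step 3: +6 fires, +8 burnt (F count now 6)
Step 4: +2 fires, +6 burnt (F count now 2)
Step 5: +1 fires, +2 burnt (F count now 1)
Step 6: +0 fires, +1 burnt (F count now 0)
Fire out after step 6
Initially T: 24, now '.': 29
Total burnt (originally-T cells now '.'): 23

Answer: 23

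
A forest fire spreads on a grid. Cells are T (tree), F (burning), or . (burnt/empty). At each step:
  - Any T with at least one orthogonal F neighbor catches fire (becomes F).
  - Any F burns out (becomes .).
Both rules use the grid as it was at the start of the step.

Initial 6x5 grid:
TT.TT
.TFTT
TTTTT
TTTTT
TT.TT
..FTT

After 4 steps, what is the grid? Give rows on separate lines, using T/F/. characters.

Step 1: 4 trees catch fire, 2 burn out
  TT.TT
  .F.FT
  TTFTT
  TTTTT
  TT.TT
  ...FT
Step 2: 8 trees catch fire, 4 burn out
  TF.FT
  ....F
  TF.FT
  TTFTT
  TT.FT
  ....F
Step 3: 7 trees catch fire, 8 burn out
  F...F
  .....
  F...F
  TF.FT
  TT..F
  .....
Step 4: 3 trees catch fire, 7 burn out
  .....
  .....
  .....
  F...F
  TF...
  .....

.....
.....
.....
F...F
TF...
.....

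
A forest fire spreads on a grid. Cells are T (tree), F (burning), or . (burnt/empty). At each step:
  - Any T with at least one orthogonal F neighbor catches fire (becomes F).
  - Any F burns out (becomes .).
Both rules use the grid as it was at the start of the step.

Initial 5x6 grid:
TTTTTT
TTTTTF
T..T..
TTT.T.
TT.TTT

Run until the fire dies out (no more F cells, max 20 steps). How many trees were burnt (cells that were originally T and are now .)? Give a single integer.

Step 1: +2 fires, +1 burnt (F count now 2)
Step 2: +2 fires, +2 burnt (F count now 2)
Step 3: +3 fires, +2 burnt (F count now 3)
Step 4: +2 fires, +3 burnt (F count now 2)
Step 5: +2 fires, +2 burnt (F count now 2)
Step 6: +2 fires, +2 burnt (F count now 2)
Step 7: +1 fires, +2 burnt (F count now 1)
Step 8: +2 fires, +1 burnt (F count now 2)
Step 9: +2 fires, +2 burnt (F count now 2)
Step 10: +0 fires, +2 burnt (F count now 0)
Fire out after step 10
Initially T: 22, now '.': 26
Total burnt (originally-T cells now '.'): 18

Answer: 18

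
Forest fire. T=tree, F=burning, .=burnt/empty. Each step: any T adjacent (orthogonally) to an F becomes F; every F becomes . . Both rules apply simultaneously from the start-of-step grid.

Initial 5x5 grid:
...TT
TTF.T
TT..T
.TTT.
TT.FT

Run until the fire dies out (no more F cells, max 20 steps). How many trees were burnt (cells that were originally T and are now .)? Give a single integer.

Answer: 10

Derivation:
Step 1: +3 fires, +2 burnt (F count now 3)
Step 2: +3 fires, +3 burnt (F count now 3)
Step 3: +2 fires, +3 burnt (F count now 2)
Step 4: +1 fires, +2 burnt (F count now 1)
Step 5: +1 fires, +1 burnt (F count now 1)
Step 6: +0 fires, +1 burnt (F count now 0)
Fire out after step 6
Initially T: 14, now '.': 21
Total burnt (originally-T cells now '.'): 10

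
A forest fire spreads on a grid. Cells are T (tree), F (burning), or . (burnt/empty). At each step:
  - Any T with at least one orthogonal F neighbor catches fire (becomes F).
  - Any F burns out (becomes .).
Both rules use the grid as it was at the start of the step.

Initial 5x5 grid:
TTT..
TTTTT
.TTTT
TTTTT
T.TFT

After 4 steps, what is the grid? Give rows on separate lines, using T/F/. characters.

Step 1: 3 trees catch fire, 1 burn out
  TTT..
  TTTTT
  .TTTT
  TTTFT
  T.F.F
Step 2: 3 trees catch fire, 3 burn out
  TTT..
  TTTTT
  .TTFT
  TTF.F
  T....
Step 3: 4 trees catch fire, 3 burn out
  TTT..
  TTTFT
  .TF.F
  TF...
  T....
Step 4: 4 trees catch fire, 4 burn out
  TTT..
  TTF.F
  .F...
  F....
  T....

TTT..
TTF.F
.F...
F....
T....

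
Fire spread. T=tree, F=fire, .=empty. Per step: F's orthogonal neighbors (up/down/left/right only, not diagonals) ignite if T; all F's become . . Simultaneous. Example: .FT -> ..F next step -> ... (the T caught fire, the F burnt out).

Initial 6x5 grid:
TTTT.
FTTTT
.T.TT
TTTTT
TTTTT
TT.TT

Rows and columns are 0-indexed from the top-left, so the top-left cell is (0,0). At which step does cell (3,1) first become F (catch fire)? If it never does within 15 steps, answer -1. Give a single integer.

Step 1: cell (3,1)='T' (+2 fires, +1 burnt)
Step 2: cell (3,1)='T' (+3 fires, +2 burnt)
Step 3: cell (3,1)='F' (+3 fires, +3 burnt)
  -> target ignites at step 3
Step 4: cell (3,1)='.' (+6 fires, +3 burnt)
Step 5: cell (3,1)='.' (+5 fires, +6 burnt)
Step 6: cell (3,1)='.' (+3 fires, +5 burnt)
Step 7: cell (3,1)='.' (+2 fires, +3 burnt)
Step 8: cell (3,1)='.' (+1 fires, +2 burnt)
Step 9: cell (3,1)='.' (+0 fires, +1 burnt)
  fire out at step 9

3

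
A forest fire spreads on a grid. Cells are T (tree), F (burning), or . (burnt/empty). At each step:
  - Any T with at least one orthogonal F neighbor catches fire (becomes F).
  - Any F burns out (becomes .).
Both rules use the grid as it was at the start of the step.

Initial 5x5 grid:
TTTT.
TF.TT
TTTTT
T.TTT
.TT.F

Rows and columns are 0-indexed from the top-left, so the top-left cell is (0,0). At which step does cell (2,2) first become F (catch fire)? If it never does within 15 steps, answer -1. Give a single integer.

Step 1: cell (2,2)='T' (+4 fires, +2 burnt)
Step 2: cell (2,2)='F' (+6 fires, +4 burnt)
  -> target ignites at step 2
Step 3: cell (2,2)='.' (+5 fires, +6 burnt)
Step 4: cell (2,2)='.' (+2 fires, +5 burnt)
Step 5: cell (2,2)='.' (+1 fires, +2 burnt)
Step 6: cell (2,2)='.' (+0 fires, +1 burnt)
  fire out at step 6

2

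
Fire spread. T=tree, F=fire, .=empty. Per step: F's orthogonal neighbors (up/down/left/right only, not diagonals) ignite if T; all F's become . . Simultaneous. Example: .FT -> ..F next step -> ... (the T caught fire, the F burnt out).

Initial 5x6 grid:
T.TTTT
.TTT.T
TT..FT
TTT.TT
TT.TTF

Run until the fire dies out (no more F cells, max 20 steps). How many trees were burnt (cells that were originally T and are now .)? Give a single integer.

Answer: 20

Derivation:
Step 1: +4 fires, +2 burnt (F count now 4)
Step 2: +2 fires, +4 burnt (F count now 2)
Step 3: +1 fires, +2 burnt (F count now 1)
Step 4: +1 fires, +1 burnt (F count now 1)
Step 5: +1 fires, +1 burnt (F count now 1)
Step 6: +2 fires, +1 burnt (F count now 2)
Step 7: +1 fires, +2 burnt (F count now 1)
Step 8: +1 fires, +1 burnt (F count now 1)
Step 9: +1 fires, +1 burnt (F count now 1)
Step 10: +2 fires, +1 burnt (F count now 2)
Step 11: +3 fires, +2 burnt (F count now 3)
Step 12: +1 fires, +3 burnt (F count now 1)
Step 13: +0 fires, +1 burnt (F count now 0)
Fire out after step 13
Initially T: 21, now '.': 29
Total burnt (originally-T cells now '.'): 20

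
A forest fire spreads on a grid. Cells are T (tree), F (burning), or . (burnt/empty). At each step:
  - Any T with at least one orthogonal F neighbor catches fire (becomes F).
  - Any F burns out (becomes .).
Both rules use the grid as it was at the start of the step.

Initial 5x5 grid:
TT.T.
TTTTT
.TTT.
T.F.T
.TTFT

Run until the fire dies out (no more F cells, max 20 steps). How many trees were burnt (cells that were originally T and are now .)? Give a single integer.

Answer: 15

Derivation:
Step 1: +3 fires, +2 burnt (F count now 3)
Step 2: +5 fires, +3 burnt (F count now 5)
Step 3: +2 fires, +5 burnt (F count now 2)
Step 4: +4 fires, +2 burnt (F count now 4)
Step 5: +1 fires, +4 burnt (F count now 1)
Step 6: +0 fires, +1 burnt (F count now 0)
Fire out after step 6
Initially T: 16, now '.': 24
Total burnt (originally-T cells now '.'): 15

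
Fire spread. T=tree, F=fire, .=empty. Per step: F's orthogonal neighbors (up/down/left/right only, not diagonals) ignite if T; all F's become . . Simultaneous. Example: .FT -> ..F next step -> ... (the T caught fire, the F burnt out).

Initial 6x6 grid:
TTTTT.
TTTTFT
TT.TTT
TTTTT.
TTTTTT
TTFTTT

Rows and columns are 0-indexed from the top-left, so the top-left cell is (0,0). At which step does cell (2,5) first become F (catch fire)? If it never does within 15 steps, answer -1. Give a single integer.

Step 1: cell (2,5)='T' (+7 fires, +2 burnt)
Step 2: cell (2,5)='F' (+10 fires, +7 burnt)
  -> target ignites at step 2
Step 3: cell (2,5)='.' (+7 fires, +10 burnt)
Step 4: cell (2,5)='.' (+5 fires, +7 burnt)
Step 5: cell (2,5)='.' (+2 fires, +5 burnt)
Step 6: cell (2,5)='.' (+0 fires, +2 burnt)
  fire out at step 6

2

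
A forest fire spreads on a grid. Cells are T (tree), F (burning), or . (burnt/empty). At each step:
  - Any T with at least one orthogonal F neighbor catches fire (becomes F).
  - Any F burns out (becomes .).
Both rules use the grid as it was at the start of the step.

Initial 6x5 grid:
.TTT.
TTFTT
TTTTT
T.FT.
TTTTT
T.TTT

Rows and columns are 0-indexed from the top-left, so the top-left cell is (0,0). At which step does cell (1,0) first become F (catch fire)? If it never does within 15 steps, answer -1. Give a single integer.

Step 1: cell (1,0)='T' (+6 fires, +2 burnt)
Step 2: cell (1,0)='F' (+9 fires, +6 burnt)
  -> target ignites at step 2
Step 3: cell (1,0)='.' (+5 fires, +9 burnt)
Step 4: cell (1,0)='.' (+3 fires, +5 burnt)
Step 5: cell (1,0)='.' (+0 fires, +3 burnt)
  fire out at step 5

2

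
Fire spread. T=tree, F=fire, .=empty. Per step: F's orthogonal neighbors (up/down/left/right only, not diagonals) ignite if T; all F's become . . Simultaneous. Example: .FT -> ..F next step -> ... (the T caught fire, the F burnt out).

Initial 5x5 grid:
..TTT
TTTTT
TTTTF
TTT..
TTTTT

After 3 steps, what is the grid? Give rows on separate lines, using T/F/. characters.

Step 1: 2 trees catch fire, 1 burn out
  ..TTT
  TTTTF
  TTTF.
  TTT..
  TTTTT
Step 2: 3 trees catch fire, 2 burn out
  ..TTF
  TTTF.
  TTF..
  TTT..
  TTTTT
Step 3: 4 trees catch fire, 3 burn out
  ..TF.
  TTF..
  TF...
  TTF..
  TTTTT

..TF.
TTF..
TF...
TTF..
TTTTT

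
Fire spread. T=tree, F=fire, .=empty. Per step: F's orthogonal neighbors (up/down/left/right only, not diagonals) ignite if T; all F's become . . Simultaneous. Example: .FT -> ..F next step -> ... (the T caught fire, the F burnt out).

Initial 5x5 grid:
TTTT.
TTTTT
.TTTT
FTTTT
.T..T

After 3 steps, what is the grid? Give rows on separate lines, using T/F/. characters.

Step 1: 1 trees catch fire, 1 burn out
  TTTT.
  TTTTT
  .TTTT
  .FTTT
  .T..T
Step 2: 3 trees catch fire, 1 burn out
  TTTT.
  TTTTT
  .FTTT
  ..FTT
  .F..T
Step 3: 3 trees catch fire, 3 burn out
  TTTT.
  TFTTT
  ..FTT
  ...FT
  ....T

TTTT.
TFTTT
..FTT
...FT
....T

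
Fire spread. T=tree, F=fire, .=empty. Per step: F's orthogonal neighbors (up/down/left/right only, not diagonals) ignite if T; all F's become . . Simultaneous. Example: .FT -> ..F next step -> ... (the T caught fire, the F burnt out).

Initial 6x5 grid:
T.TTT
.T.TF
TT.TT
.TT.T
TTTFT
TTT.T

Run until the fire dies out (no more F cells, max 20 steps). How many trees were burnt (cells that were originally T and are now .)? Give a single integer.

Answer: 20

Derivation:
Step 1: +5 fires, +2 burnt (F count now 5)
Step 2: +7 fires, +5 burnt (F count now 7)
Step 3: +4 fires, +7 burnt (F count now 4)
Step 4: +2 fires, +4 burnt (F count now 2)
Step 5: +2 fires, +2 burnt (F count now 2)
Step 6: +0 fires, +2 burnt (F count now 0)
Fire out after step 6
Initially T: 21, now '.': 29
Total burnt (originally-T cells now '.'): 20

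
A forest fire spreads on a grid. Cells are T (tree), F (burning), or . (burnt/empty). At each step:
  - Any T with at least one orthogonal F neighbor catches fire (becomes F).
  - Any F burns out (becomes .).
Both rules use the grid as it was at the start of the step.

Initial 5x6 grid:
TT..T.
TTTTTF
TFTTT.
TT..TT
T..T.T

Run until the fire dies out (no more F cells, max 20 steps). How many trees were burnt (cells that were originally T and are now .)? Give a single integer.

Step 1: +5 fires, +2 burnt (F count now 5)
Step 2: +8 fires, +5 burnt (F count now 8)
Step 3: +3 fires, +8 burnt (F count now 3)
Step 4: +1 fires, +3 burnt (F count now 1)
Step 5: +1 fires, +1 burnt (F count now 1)
Step 6: +0 fires, +1 burnt (F count now 0)
Fire out after step 6
Initially T: 19, now '.': 29
Total burnt (originally-T cells now '.'): 18

Answer: 18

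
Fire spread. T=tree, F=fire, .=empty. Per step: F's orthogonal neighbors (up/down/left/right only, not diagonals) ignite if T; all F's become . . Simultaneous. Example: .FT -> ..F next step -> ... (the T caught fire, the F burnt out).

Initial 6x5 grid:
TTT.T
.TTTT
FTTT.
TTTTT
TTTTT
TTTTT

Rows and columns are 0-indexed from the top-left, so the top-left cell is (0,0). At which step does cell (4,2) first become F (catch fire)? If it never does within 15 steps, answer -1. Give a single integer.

Step 1: cell (4,2)='T' (+2 fires, +1 burnt)
Step 2: cell (4,2)='T' (+4 fires, +2 burnt)
Step 3: cell (4,2)='T' (+6 fires, +4 burnt)
Step 4: cell (4,2)='F' (+6 fires, +6 burnt)
  -> target ignites at step 4
Step 5: cell (4,2)='.' (+4 fires, +6 burnt)
Step 6: cell (4,2)='.' (+3 fires, +4 burnt)
Step 7: cell (4,2)='.' (+1 fires, +3 burnt)
Step 8: cell (4,2)='.' (+0 fires, +1 burnt)
  fire out at step 8

4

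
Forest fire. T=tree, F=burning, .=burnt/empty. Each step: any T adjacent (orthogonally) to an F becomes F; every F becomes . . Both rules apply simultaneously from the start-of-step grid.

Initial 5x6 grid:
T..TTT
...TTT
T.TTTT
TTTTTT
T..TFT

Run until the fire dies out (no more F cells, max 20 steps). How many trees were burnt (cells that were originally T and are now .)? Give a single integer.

Step 1: +3 fires, +1 burnt (F count now 3)
Step 2: +3 fires, +3 burnt (F count now 3)
Step 3: +4 fires, +3 burnt (F count now 4)
Step 4: +5 fires, +4 burnt (F count now 5)
Step 5: +3 fires, +5 burnt (F count now 3)
Step 6: +2 fires, +3 burnt (F count now 2)
Step 7: +0 fires, +2 burnt (F count now 0)
Fire out after step 7
Initially T: 21, now '.': 29
Total burnt (originally-T cells now '.'): 20

Answer: 20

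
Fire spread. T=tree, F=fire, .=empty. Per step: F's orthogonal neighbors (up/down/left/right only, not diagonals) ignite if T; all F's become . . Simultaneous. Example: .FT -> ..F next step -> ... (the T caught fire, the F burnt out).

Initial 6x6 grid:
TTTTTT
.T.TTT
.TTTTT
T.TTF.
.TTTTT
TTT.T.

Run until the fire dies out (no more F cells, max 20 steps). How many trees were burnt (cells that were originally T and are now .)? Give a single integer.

Answer: 26

Derivation:
Step 1: +3 fires, +1 burnt (F count now 3)
Step 2: +7 fires, +3 burnt (F count now 7)
Step 3: +5 fires, +7 burnt (F count now 5)
Step 4: +5 fires, +5 burnt (F count now 5)
Step 5: +3 fires, +5 burnt (F count now 3)
Step 6: +2 fires, +3 burnt (F count now 2)
Step 7: +1 fires, +2 burnt (F count now 1)
Step 8: +0 fires, +1 burnt (F count now 0)
Fire out after step 8
Initially T: 27, now '.': 35
Total burnt (originally-T cells now '.'): 26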